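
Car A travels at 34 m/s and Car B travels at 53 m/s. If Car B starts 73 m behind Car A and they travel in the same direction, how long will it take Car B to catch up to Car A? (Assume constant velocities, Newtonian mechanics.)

Relative speed: v_rel = 53 - 34 = 19 m/s
Time to catch: t = d₀/v_rel = 73/19 = 3.84 s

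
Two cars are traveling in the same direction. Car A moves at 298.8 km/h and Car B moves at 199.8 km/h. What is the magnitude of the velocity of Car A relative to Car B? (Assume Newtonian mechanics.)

v_rel = |v_A - v_B| = |298.8 - 199.8| = 99.0 km/h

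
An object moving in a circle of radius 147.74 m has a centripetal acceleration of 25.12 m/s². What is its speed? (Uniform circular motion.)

v = √(a_c × r) = √(25.12 × 147.74) = 60.92 m/s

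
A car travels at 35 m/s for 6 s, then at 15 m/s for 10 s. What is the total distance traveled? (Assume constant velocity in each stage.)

d₁ = v₁t₁ = 35 × 6 = 210 m
d₂ = v₂t₂ = 15 × 10 = 150 m
d_total = 210 + 150 = 360 m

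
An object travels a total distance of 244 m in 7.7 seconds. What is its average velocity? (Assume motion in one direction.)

v_avg = Δd / Δt = 244 / 7.7 = 31.69 m/s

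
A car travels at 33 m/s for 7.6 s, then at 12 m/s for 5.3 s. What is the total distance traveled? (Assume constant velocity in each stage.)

d₁ = v₁t₁ = 33 × 7.6 = 250.8 m
d₂ = v₂t₂ = 12 × 5.3 = 63.6 m
d_total = 250.8 + 63.6 = 314.4 m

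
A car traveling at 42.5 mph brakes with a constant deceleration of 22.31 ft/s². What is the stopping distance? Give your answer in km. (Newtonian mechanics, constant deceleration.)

v₀ = 42.5 mph × 0.44704 = 18.9992 m/s
a = 22.31 ft/s² × 0.3048 = 6.80009 m/s²
d = v₀² / (2a) = 18.9992² / (2 × 6.80009) = 360.97 / 13.6002 = 26.5415 m
d = 26.5415 m / 1000.0 = 0.02654 km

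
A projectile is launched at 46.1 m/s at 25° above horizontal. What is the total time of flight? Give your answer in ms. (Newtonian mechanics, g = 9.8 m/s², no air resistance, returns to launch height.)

T = 2 × v₀ × sin(θ) / g = 2 × 46.1 × sin(25°) / 9.8 = 2 × 46.1 × 0.422618 / 9.8 = 3.97606 s
T = 3.97606 s / 0.001 = 3976 ms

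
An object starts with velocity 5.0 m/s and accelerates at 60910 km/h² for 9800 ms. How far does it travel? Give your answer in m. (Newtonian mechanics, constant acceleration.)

a = 60910 km/h² × 7.716049382716049e-05 = 4.69985 m/s²
t = 9800 ms × 0.001 = 9.8 s
d = v₀ × t + ½ × a × t² = 5.0 × 9.8 + 0.5 × 4.69985 × 9.8² = 274.7 m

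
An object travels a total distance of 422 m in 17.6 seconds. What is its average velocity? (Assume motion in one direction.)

v_avg = Δd / Δt = 422 / 17.6 = 23.98 m/s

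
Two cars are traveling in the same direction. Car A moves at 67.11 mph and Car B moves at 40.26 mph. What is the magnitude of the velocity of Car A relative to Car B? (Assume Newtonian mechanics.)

v_rel = |v_A - v_B| = |67.11 - 40.26| = 26.85 mph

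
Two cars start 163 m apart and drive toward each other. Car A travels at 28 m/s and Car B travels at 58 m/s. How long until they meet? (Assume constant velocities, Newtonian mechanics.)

Combined speed: v_combined = 28 + 58 = 86 m/s
Time to meet: t = d/v_combined = 163/86 = 1.9 s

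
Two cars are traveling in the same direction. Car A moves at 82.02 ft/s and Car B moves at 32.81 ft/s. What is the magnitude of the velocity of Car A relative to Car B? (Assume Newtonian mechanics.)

v_rel = |v_A - v_B| = |82.02 - 32.81| = 49.21 ft/s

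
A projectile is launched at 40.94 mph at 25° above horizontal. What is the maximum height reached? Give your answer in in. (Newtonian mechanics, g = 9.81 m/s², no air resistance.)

v₀ = 40.94 mph × 0.44704 = 18.3018 m/s
H = v₀² × sin²(θ) / (2g) = 18.3018² × sin(25°)² / (2 × 9.81) = 334.956 × 0.178606 / 19.62 = 3.04919 m
H = 3.04919 m / 0.0254 = 120.0 in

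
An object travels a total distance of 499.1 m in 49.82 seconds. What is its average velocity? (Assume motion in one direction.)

v_avg = Δd / Δt = 499.1 / 49.82 = 10.02 m/s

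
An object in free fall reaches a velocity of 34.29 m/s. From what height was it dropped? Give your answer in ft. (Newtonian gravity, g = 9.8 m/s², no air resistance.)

h = v² / (2g) = 34.29² / (2 × 9.8) = 59.99 m
h = 59.99 m / 0.3048 = 196.8 ft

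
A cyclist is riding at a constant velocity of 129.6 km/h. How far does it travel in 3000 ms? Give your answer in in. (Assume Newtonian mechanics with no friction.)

v = 129.6 km/h × 0.2777777777777778 = 36.0 m/s
t = 3000 ms × 0.001 = 3.0 s
d = v × t = 36.0 × 3.0 = 108.0 m
d = 108.0 m / 0.0254 = 4252 in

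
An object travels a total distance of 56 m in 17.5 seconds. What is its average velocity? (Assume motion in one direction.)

v_avg = Δd / Δt = 56 / 17.5 = 3.2 m/s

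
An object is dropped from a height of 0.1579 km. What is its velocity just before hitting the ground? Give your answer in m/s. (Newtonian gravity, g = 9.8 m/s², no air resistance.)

h = 0.1579 km × 1000.0 = 157.9 m
v = √(2gh) = √(2 × 9.8 × 157.9) = 55.63 m/s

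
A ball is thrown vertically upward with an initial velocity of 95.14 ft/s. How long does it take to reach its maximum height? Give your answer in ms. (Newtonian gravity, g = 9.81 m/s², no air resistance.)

v₀ = 95.14 ft/s × 0.3048 = 28.9987 m/s
t_up = v₀ / g = 28.9987 / 9.81 = 2.95603 s
t_up = 2.95603 s / 0.001 = 2956 ms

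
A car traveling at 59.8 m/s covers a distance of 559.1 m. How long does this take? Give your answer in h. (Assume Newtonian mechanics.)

t = d / v = 559.1 / 59.8 = 9.3495 s
t = 9.3495 s / 3600.0 = 0.002597 h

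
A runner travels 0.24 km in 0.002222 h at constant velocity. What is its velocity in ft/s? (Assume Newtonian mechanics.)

d = 0.24 km × 1000.0 = 240.0 m
t = 0.002222 h × 3600.0 = 7.9992 s
v = d / t = 240.0 / 7.9992 = 30.003 m/s
v = 30.003 m/s / 0.3048 = 98.44 ft/s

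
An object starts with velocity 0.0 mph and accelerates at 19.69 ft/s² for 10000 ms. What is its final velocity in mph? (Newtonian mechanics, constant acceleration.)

v₀ = 0.0 mph × 0.44704 = 0.0 m/s
a = 19.69 ft/s² × 0.3048 = 6.00151 m/s²
t = 10000 ms × 0.001 = 10.0 s
v = v₀ + a × t = 0.0 + 6.00151 × 10.0 = 60.0151 m/s
v = 60.0151 m/s / 0.44704 = 134.2 mph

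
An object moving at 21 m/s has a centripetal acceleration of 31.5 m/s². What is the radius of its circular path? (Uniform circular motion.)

r = v²/a_c = 21²/31.5 = 14.0 m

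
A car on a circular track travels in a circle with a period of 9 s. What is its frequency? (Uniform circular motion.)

f = 1/T = 1/9 = 0.1111 Hz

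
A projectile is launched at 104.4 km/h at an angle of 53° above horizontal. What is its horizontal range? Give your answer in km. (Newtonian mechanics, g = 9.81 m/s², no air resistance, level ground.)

v₀ = 104.4 km/h × 0.2777777777777778 = 29.0 m/s
R = v₀² × sin(2θ) / g = 29.0² × sin(2 × 53°) / 9.81 = 841.0 × 0.961262 / 9.81 = 82.4079 m
R = 82.4079 m / 1000.0 = 0.08241 km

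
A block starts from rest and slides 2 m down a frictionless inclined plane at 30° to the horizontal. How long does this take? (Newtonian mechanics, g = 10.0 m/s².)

a = g sin(θ) = 10.0 × sin(30°) = 5.0 m/s²
t = √(2d/a) = √(2 × 2 / 5.0) = 0.89 s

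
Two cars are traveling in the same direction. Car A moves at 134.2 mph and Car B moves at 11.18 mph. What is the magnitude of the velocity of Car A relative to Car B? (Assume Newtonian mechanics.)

v_rel = |v_A - v_B| = |134.2 - 11.18| = 123.02 mph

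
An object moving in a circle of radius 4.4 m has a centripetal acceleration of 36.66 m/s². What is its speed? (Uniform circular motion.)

v = √(a_c × r) = √(36.66 × 4.4) = 12.7 m/s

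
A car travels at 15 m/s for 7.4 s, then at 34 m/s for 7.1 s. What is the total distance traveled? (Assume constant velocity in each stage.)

d₁ = v₁t₁ = 15 × 7.4 = 111.0 m
d₂ = v₂t₂ = 34 × 7.1 = 241.4 m
d_total = 111.0 + 241.4 = 352.4 m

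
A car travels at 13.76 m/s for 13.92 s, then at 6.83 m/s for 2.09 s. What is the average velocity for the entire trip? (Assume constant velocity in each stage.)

d₁ = v₁t₁ = 13.76 × 13.92 = 191.5392 m
d₂ = v₂t₂ = 6.83 × 2.09 = 14.2747 m
d_total = 205.8139 m, t_total = 16.01 s
v_avg = d_total/t_total = 205.8139/16.01 = 12.86 m/s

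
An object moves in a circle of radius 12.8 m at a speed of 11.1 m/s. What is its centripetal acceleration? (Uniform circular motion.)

a_c = v²/r = 11.1²/12.8 = 123.21/12.8 = 9.63 m/s²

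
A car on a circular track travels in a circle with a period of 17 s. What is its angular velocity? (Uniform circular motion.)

ω = 2π/T = 2π/17 = 0.3696 rad/s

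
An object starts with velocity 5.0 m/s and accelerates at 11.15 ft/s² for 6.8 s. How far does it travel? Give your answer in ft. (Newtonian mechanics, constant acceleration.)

a = 11.15 ft/s² × 0.3048 = 3.39852 m/s²
d = v₀ × t + ½ × a × t² = 5.0 × 6.8 + 0.5 × 3.39852 × 6.8² = 112.574 m
d = 112.574 m / 0.3048 = 369.3 ft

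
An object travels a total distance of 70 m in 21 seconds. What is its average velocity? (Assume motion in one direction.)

v_avg = Δd / Δt = 70 / 21 = 3.33 m/s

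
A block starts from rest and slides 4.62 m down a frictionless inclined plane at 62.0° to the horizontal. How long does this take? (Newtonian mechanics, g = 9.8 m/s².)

a = g sin(θ) = 9.8 × sin(62.0°) = 8.6529 m/s²
t = √(2d/a) = √(2 × 4.62 / 8.6529) = 1.03 s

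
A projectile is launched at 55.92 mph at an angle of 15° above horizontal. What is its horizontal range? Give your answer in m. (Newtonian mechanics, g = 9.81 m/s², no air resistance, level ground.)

v₀ = 55.92 mph × 0.44704 = 24.9985 m/s
R = v₀² × sin(2θ) / g = 24.9985² × sin(2 × 15°) / 9.81 = 624.925 × 0.5 / 9.81 = 31.85 m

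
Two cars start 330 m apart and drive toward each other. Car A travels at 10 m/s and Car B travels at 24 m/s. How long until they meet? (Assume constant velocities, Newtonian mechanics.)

Combined speed: v_combined = 10 + 24 = 34 m/s
Time to meet: t = d/v_combined = 330/34 = 9.71 s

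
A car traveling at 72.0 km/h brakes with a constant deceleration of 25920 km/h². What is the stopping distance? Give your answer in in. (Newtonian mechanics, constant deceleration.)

v₀ = 72.0 km/h × 0.2777777777777778 = 20.0 m/s
a = 25920 km/h² × 7.716049382716049e-05 = 2.0 m/s²
d = v₀² / (2a) = 20.0² / (2 × 2.0) = 400.0 / 4.0 = 100.0 m
d = 100.0 m / 0.0254 = 3937 in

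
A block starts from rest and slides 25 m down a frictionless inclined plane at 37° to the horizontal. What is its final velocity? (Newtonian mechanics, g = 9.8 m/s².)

a = g sin(θ) = 9.8 × sin(37°) = 5.8978 m/s²
v = √(2ad) = √(2 × 5.8978 × 25) = 17.17 m/s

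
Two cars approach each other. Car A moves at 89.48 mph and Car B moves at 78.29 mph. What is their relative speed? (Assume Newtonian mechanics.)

v_rel = v_A + v_B = 89.48 + 78.29 = 167.77 mph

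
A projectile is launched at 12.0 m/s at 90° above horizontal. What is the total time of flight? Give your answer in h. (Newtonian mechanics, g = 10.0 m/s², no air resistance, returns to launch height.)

T = 2 × v₀ × sin(θ) / g = 2 × 12.0 × sin(90°) / 10.0 = 2 × 12.0 × 1.0 / 10.0 = 2.4 s
T = 2.4 s / 3600.0 = 0.0006667 h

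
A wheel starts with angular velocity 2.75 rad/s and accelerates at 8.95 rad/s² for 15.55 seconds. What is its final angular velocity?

ω = ω₀ + αt = 2.75 + 8.95 × 15.55 = 141.92 rad/s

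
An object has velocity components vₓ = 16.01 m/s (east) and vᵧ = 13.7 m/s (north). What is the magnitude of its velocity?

|v| = √(vₓ² + vᵧ²) = √(16.01² + 13.7²) = √(444.0101) = 21.07 m/s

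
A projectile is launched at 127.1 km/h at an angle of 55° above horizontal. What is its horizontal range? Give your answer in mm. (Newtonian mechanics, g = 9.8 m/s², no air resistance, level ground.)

v₀ = 127.1 km/h × 0.2777777777777778 = 35.3056 m/s
R = v₀² × sin(2θ) / g = 35.3056² × sin(2 × 55°) / 9.8 = 1246.49 × 0.939693 / 9.8 = 119.522 m
R = 119.522 m / 0.001 = 119500 mm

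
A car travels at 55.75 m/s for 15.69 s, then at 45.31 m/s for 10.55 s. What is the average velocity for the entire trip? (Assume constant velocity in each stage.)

d₁ = v₁t₁ = 55.75 × 15.69 = 874.7175 m
d₂ = v₂t₂ = 45.31 × 10.55 = 478.0205 m
d_total = 1352.738 m, t_total = 26.24 s
v_avg = d_total/t_total = 1352.738/26.24 = 51.55 m/s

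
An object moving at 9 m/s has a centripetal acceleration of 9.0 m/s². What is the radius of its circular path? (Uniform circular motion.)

r = v²/a_c = 9²/9.0 = 9.0 m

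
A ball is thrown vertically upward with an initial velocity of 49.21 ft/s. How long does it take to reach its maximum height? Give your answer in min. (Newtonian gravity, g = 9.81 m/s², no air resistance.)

v₀ = 49.21 ft/s × 0.3048 = 14.9992 m/s
t_up = v₀ / g = 14.9992 / 9.81 = 1.52897 s
t_up = 1.52897 s / 60.0 = 0.02548 min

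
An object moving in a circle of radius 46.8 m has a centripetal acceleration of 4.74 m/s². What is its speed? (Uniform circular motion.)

v = √(a_c × r) = √(4.74 × 46.8) = 14.89 m/s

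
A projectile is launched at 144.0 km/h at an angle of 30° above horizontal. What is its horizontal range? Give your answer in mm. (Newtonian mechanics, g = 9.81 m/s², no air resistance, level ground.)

v₀ = 144.0 km/h × 0.2777777777777778 = 40.0 m/s
R = v₀² × sin(2θ) / g = 40.0² × sin(2 × 30°) / 9.81 = 1600.0 × 0.866025 / 9.81 = 141.248 m
R = 141.248 m / 0.001 = 141200 mm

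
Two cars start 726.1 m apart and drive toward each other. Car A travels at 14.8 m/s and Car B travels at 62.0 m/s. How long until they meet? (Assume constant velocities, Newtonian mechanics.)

Combined speed: v_combined = 14.8 + 62.0 = 76.8 m/s
Time to meet: t = d/v_combined = 726.1/76.8 = 9.45 s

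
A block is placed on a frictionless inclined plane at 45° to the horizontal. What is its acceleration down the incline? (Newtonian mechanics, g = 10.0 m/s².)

a = g sin(θ) = 10.0 × sin(45°) = 10.0 × 0.7071 = 7.07 m/s²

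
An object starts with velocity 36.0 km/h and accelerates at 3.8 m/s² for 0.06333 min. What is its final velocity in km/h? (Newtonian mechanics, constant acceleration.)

v₀ = 36.0 km/h × 0.2777777777777778 = 10.0 m/s
t = 0.06333 min × 60.0 = 3.7998 s
v = v₀ + a × t = 10.0 + 3.8 × 3.7998 = 24.4392 m/s
v = 24.4392 m/s / 0.2777777777777778 = 87.98 km/h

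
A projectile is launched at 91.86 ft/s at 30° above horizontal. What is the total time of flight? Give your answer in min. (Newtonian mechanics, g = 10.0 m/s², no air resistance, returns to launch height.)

v₀ = 91.86 ft/s × 0.3048 = 27.9989 m/s
T = 2 × v₀ × sin(θ) / g = 2 × 27.9989 × sin(30°) / 10.0 = 2 × 27.9989 × 0.5 / 10.0 = 2.79989 s
T = 2.79989 s / 60.0 = 0.04666 min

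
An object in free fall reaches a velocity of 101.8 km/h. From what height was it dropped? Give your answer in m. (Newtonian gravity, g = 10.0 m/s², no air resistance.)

v = 101.8 km/h × 0.2777777777777778 = 28.2778 m/s
h = v² / (2g) = 28.2778² / (2 × 10.0) = 39.98 m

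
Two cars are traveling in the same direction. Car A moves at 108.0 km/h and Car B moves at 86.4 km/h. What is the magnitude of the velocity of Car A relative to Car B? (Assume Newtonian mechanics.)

v_rel = |v_A - v_B| = |108.0 - 86.4| = 21.6 km/h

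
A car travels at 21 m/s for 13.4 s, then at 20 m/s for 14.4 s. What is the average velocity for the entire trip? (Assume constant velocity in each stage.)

d₁ = v₁t₁ = 21 × 13.4 = 281.4 m
d₂ = v₂t₂ = 20 × 14.4 = 288.0 m
d_total = 569.4 m, t_total = 27.8 s
v_avg = d_total/t_total = 569.4/27.8 = 20.48 m/s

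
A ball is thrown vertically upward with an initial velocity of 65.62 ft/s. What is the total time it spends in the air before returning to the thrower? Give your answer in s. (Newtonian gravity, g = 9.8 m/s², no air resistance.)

v₀ = 65.62 ft/s × 0.3048 = 20.001 m/s
t_total = 2 × v₀ / g = 2 × 20.001 / 9.8 = 4.082 s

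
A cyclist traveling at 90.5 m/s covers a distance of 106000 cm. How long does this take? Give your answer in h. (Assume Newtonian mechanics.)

d = 106000 cm × 0.01 = 1060.0 m
t = d / v = 1060.0 / 90.5 = 11.7127 s
t = 11.7127 s / 3600.0 = 0.003254 h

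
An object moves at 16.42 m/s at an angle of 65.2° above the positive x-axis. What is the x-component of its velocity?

vₓ = v cos(θ) = 16.42 × cos(65.2°) = 6.89 m/s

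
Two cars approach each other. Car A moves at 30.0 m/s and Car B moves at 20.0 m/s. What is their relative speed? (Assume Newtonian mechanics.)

v_rel = v_A + v_B = 30.0 + 20.0 = 50.0 m/s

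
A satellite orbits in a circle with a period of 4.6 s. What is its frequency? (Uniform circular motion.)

f = 1/T = 1/4.6 = 0.2174 Hz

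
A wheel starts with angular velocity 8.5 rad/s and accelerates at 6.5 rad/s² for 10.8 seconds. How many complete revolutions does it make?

θ = ω₀t + ½αt² = 8.5×10.8 + ½×6.5×10.8² = 470.88 rad
Total revolutions = θ/(2π) = 470.88/(2π) = 74.94
Complete revolutions = ⌊74.94⌋ = 74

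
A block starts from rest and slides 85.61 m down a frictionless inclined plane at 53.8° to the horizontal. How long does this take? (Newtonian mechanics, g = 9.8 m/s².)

a = g sin(θ) = 9.8 × sin(53.8°) = 7.9082 m/s²
t = √(2d/a) = √(2 × 85.61 / 7.9082) = 4.65 s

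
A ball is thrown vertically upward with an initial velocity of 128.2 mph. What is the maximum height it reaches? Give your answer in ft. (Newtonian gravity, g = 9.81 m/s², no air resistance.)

v₀ = 128.2 mph × 0.44704 = 57.3105 m/s
h_max = v₀² / (2g) = 57.3105² / (2 × 9.81) = 3284.49 / 19.62 = 167.405 m
h_max = 167.405 m / 0.3048 = 549.2 ft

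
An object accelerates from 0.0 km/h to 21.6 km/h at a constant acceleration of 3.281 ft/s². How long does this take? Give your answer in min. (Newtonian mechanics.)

v₀ = 0.0 km/h × 0.2777777777777778 = 0.0 m/s
v = 21.6 km/h × 0.2777777777777778 = 6.0 m/s
a = 3.281 ft/s² × 0.3048 = 1.00005 m/s²
t = (v - v₀) / a = (6.0 - 0.0) / 1.00005 = 5.9997 s
t = 5.9997 s / 60.0 = 0.1 min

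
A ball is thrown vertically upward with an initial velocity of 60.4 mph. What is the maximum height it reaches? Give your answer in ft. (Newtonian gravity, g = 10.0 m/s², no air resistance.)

v₀ = 60.4 mph × 0.44704 = 27.0012 m/s
h_max = v₀² / (2g) = 27.0012² / (2 × 10.0) = 729.065 / 20.0 = 36.4533 m
h_max = 36.4533 m / 0.3048 = 119.6 ft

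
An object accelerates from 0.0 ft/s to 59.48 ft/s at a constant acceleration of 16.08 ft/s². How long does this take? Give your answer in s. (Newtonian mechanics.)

v₀ = 0.0 ft/s × 0.3048 = 0.0 m/s
v = 59.48 ft/s × 0.3048 = 18.1295 m/s
a = 16.08 ft/s² × 0.3048 = 4.90118 m/s²
t = (v - v₀) / a = (18.1295 - 0.0) / 4.90118 = 3.699 s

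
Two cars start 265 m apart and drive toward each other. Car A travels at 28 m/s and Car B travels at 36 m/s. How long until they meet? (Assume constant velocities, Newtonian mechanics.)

Combined speed: v_combined = 28 + 36 = 64 m/s
Time to meet: t = d/v_combined = 265/64 = 4.14 s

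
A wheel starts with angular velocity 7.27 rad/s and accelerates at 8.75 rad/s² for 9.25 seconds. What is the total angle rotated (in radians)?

θ = ω₀t + ½αt² = 7.27×9.25 + ½×8.75×9.25² = 441.58 rad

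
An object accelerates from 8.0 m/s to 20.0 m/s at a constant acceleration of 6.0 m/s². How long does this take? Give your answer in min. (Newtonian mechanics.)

t = (v - v₀) / a = (20.0 - 8.0) / 6.0 = 2.0 s
t = 2.0 s / 60.0 = 0.03333 min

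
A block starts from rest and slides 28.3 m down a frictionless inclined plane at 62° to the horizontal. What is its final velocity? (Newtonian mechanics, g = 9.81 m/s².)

a = g sin(θ) = 9.81 × sin(62°) = 8.6617 m/s²
v = √(2ad) = √(2 × 8.6617 × 28.3) = 22.14 m/s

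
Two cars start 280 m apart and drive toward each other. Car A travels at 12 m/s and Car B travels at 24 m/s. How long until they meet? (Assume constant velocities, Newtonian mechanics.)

Combined speed: v_combined = 12 + 24 = 36 m/s
Time to meet: t = d/v_combined = 280/36 = 7.78 s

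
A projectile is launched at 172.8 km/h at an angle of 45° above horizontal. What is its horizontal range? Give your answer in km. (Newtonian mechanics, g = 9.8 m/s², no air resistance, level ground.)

v₀ = 172.8 km/h × 0.2777777777777778 = 48.0 m/s
R = v₀² × sin(2θ) / g = 48.0² × sin(2 × 45°) / 9.8 = 2304.0 × 1.0 / 9.8 = 235.102 m
R = 235.102 m / 1000.0 = 0.2351 km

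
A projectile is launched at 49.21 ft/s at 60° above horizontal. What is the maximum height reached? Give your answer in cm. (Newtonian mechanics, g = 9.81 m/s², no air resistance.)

v₀ = 49.21 ft/s × 0.3048 = 14.9992 m/s
H = v₀² × sin²(θ) / (2g) = 14.9992² × sin(60°)² / (2 × 9.81) = 224.976 × 0.75 / 19.62 = 8.6 m
H = 8.6 m / 0.01 = 860.0 cm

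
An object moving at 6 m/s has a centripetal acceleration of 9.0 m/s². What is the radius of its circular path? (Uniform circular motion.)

r = v²/a_c = 6²/9.0 = 4.0 m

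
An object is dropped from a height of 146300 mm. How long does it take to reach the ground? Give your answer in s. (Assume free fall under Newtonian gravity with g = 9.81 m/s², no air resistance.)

h = 146300 mm × 0.001 = 146.3 m
t = √(2h/g) = √(2 × 146.3 / 9.81) = 5.461 s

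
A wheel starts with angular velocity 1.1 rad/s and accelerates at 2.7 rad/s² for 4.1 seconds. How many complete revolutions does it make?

θ = ω₀t + ½αt² = 1.1×4.1 + ½×2.7×4.1² = 27.2035 rad
Total revolutions = θ/(2π) = 27.2035/(2π) = 4.33
Complete revolutions = ⌊4.33⌋ = 4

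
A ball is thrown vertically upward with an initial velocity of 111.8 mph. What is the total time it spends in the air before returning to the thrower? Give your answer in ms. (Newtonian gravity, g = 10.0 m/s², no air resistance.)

v₀ = 111.8 mph × 0.44704 = 49.9791 m/s
t_total = 2 × v₀ / g = 2 × 49.9791 / 10.0 = 9.99582 s
t_total = 9.99582 s / 0.001 = 9996 ms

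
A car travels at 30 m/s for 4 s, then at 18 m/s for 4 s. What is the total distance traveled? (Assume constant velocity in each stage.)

d₁ = v₁t₁ = 30 × 4 = 120 m
d₂ = v₂t₂ = 18 × 4 = 72 m
d_total = 120 + 72 = 192 m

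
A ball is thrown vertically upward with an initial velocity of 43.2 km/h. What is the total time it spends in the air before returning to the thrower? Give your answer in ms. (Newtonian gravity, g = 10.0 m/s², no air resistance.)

v₀ = 43.2 km/h × 0.2777777777777778 = 12.0 m/s
t_total = 2 × v₀ / g = 2 × 12.0 / 10.0 = 2.4 s
t_total = 2.4 s / 0.001 = 2400 ms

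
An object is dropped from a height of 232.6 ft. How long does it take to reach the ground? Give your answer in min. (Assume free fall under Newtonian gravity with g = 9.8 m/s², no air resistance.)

h = 232.6 ft × 0.3048 = 70.8965 m
t = √(2h/g) = √(2 × 70.8965 / 9.8) = 3.80377 s
t = 3.80377 s / 60.0 = 0.0634 min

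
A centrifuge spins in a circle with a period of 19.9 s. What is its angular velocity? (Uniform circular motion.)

ω = 2π/T = 2π/19.9 = 0.3157 rad/s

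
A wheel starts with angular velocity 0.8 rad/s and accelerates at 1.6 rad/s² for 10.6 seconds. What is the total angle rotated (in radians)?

θ = ω₀t + ½αt² = 0.8×10.6 + ½×1.6×10.6² = 98.37 rad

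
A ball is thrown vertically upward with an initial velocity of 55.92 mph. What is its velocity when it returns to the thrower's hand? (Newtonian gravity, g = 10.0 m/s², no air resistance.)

By conservation of energy (no air resistance), the ball returns to the throw height with the same speed as launch, but directed downward.
|v_ground| = v₀ = 55.92 mph
v_ground = 55.92 mph (downward)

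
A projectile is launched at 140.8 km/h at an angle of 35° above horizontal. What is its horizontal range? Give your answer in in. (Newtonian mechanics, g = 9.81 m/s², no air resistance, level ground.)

v₀ = 140.8 km/h × 0.2777777777777778 = 39.1111 m/s
R = v₀² × sin(2θ) / g = 39.1111² × sin(2 × 35°) / 9.81 = 1529.68 × 0.939693 / 9.81 = 146.527 m
R = 146.527 m / 0.0254 = 5769 in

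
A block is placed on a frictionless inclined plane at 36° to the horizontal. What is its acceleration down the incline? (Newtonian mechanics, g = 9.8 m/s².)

a = g sin(θ) = 9.8 × sin(36°) = 9.8 × 0.5878 = 5.76 m/s²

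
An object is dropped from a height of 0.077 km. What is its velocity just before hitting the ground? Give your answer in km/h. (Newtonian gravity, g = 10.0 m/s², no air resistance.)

h = 0.077 km × 1000.0 = 77.0 m
v = √(2gh) = √(2 × 10.0 × 77.0) = 39.2428 m/s
v = 39.2428 m/s / 0.2777777777777778 = 141.3 km/h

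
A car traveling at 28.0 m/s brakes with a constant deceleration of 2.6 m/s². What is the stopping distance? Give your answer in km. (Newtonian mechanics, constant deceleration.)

d = v₀² / (2a) = 28.0² / (2 × 2.6) = 784.0 / 5.2 = 150.769 m
d = 150.769 m / 1000.0 = 0.1508 km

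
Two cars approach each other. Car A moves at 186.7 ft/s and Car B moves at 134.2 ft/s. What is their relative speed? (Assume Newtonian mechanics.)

v_rel = v_A + v_B = 186.7 + 134.2 = 320.9 ft/s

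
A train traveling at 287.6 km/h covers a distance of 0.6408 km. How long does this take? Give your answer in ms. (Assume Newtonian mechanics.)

d = 0.6408 km × 1000.0 = 640.8 m
v = 287.6 km/h × 0.2777777777777778 = 79.8889 m/s
t = d / v = 640.8 / 79.8889 = 8.02114 s
t = 8.02114 s / 0.001 = 8021 ms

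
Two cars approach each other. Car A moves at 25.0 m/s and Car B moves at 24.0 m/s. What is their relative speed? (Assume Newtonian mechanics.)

v_rel = v_A + v_B = 25.0 + 24.0 = 49.0 m/s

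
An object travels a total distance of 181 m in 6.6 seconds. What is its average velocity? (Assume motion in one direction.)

v_avg = Δd / Δt = 181 / 6.6 = 27.42 m/s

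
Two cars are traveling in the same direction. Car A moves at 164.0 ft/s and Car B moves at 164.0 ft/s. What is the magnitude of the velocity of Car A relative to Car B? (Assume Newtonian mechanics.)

v_rel = |v_A - v_B| = |164.0 - 164.0| = 0.0 ft/s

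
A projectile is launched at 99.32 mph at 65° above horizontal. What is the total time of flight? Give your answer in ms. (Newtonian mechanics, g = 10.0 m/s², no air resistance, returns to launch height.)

v₀ = 99.32 mph × 0.44704 = 44.4 m/s
T = 2 × v₀ × sin(θ) / g = 2 × 44.4 × sin(65°) / 10.0 = 2 × 44.4 × 0.906308 / 10.0 = 8.04802 s
T = 8.04802 s / 0.001 = 8048 ms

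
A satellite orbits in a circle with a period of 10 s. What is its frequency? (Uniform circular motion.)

f = 1/T = 1/10 = 0.1 Hz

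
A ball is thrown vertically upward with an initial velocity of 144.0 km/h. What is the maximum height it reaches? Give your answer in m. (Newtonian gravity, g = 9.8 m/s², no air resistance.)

v₀ = 144.0 km/h × 0.2777777777777778 = 40.0 m/s
h_max = v₀² / (2g) = 40.0² / (2 × 9.8) = 1600.0 / 19.6 = 81.63 m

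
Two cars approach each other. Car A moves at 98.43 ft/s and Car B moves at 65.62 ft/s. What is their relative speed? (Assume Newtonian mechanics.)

v_rel = v_A + v_B = 98.43 + 65.62 = 164.05 ft/s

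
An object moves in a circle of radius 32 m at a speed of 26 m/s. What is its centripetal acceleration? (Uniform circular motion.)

a_c = v²/r = 26²/32 = 676/32 = 21.12 m/s²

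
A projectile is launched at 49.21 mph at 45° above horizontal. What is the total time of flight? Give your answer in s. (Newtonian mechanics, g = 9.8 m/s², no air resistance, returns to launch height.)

v₀ = 49.21 mph × 0.44704 = 21.9988 m/s
T = 2 × v₀ × sin(θ) / g = 2 × 21.9988 × sin(45°) / 9.8 = 2 × 21.9988 × 0.707107 / 9.8 = 3.175 s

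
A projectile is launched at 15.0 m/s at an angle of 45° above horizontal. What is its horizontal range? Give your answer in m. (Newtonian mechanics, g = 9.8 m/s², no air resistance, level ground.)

R = v₀² × sin(2θ) / g = 15.0² × sin(2 × 45°) / 9.8 = 225.0 × 1.0 / 9.8 = 22.96 m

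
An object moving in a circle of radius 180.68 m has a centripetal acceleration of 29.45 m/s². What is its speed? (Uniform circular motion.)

v = √(a_c × r) = √(29.45 × 180.68) = 72.95 m/s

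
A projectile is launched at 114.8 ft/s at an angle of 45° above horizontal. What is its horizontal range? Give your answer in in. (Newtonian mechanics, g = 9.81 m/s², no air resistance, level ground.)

v₀ = 114.8 ft/s × 0.3048 = 34.991 m/s
R = v₀² × sin(2θ) / g = 34.991² × sin(2 × 45°) / 9.81 = 1224.37 × 1.0 / 9.81 = 124.808 m
R = 124.808 m / 0.0254 = 4914 in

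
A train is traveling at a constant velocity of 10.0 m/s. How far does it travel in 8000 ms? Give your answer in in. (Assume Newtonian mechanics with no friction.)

t = 8000 ms × 0.001 = 8.0 s
d = v × t = 10.0 × 8.0 = 80.0 m
d = 80.0 m / 0.0254 = 3150 in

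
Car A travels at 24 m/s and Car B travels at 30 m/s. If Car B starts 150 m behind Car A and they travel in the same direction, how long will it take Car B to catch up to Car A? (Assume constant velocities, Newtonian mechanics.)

Relative speed: v_rel = 30 - 24 = 6 m/s
Time to catch: t = d₀/v_rel = 150/6 = 25.0 s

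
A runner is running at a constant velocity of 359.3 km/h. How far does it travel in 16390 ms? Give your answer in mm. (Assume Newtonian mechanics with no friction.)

v = 359.3 km/h × 0.2777777777777778 = 99.8056 m/s
t = 16390 ms × 0.001 = 16.39 s
d = v × t = 99.8056 × 16.39 = 1635.81 m
d = 1635.81 m / 0.001 = 1636000 mm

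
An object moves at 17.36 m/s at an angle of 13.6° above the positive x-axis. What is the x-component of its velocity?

vₓ = v cos(θ) = 17.36 × cos(13.6°) = 16.87 m/s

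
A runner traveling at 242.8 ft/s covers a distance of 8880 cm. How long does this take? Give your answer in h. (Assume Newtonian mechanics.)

d = 8880 cm × 0.01 = 88.8 m
v = 242.8 ft/s × 0.3048 = 74.0054 m/s
t = d / v = 88.8 / 74.0054 = 1.19991 s
t = 1.19991 s / 3600.0 = 0.0003333 h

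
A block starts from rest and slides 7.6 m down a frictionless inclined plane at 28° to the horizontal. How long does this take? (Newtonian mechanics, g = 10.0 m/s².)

a = g sin(θ) = 10.0 × sin(28°) = 4.6947 m/s²
t = √(2d/a) = √(2 × 7.6 / 4.6947) = 1.8 s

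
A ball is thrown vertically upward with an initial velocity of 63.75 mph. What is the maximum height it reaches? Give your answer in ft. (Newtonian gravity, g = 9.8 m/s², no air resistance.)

v₀ = 63.75 mph × 0.44704 = 28.4988 m/s
h_max = v₀² / (2g) = 28.4988² / (2 × 9.8) = 812.182 / 19.6 = 41.4379 m
h_max = 41.4379 m / 0.3048 = 136.0 ft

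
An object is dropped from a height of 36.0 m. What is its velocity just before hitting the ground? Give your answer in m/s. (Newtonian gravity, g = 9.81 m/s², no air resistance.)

v = √(2gh) = √(2 × 9.81 × 36.0) = 26.58 m/s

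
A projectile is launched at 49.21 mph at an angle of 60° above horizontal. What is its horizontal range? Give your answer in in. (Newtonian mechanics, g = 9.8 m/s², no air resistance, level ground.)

v₀ = 49.21 mph × 0.44704 = 21.9988 m/s
R = v₀² × sin(2θ) / g = 21.9988² × sin(2 × 60°) / 9.8 = 483.947 × 0.866025 / 9.8 = 42.7663 m
R = 42.7663 m / 0.0254 = 1684 in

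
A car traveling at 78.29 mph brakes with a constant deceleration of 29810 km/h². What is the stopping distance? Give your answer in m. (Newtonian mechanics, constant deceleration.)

v₀ = 78.29 mph × 0.44704 = 34.9988 m/s
a = 29810 km/h² × 7.716049382716049e-05 = 2.30015 m/s²
d = v₀² / (2a) = 34.9988² / (2 × 2.30015) = 1224.92 / 4.6003 = 266.3 m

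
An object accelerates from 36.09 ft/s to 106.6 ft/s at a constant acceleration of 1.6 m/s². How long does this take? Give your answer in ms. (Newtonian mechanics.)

v₀ = 36.09 ft/s × 0.3048 = 11.0002 m/s
v = 106.6 ft/s × 0.3048 = 32.4917 m/s
t = (v - v₀) / a = (32.4917 - 11.0002) / 1.6 = 13.4322 s
t = 13.4322 s / 0.001 = 13430 ms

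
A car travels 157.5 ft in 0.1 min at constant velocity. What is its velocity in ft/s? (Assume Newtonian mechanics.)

d = 157.5 ft × 0.3048 = 48.006 m
t = 0.1 min × 60.0 = 6.0 s
v = d / t = 48.006 / 6.0 = 8.001 m/s
v = 8.001 m/s / 0.3048 = 26.25 ft/s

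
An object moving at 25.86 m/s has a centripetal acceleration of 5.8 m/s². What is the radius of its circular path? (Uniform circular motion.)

r = v²/a_c = 25.86²/5.8 = 115.3 m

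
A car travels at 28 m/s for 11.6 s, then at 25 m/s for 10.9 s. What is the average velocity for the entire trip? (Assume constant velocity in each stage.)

d₁ = v₁t₁ = 28 × 11.6 = 324.8 m
d₂ = v₂t₂ = 25 × 10.9 = 272.5 m
d_total = 597.3 m, t_total = 22.5 s
v_avg = d_total/t_total = 597.3/22.5 = 26.55 m/s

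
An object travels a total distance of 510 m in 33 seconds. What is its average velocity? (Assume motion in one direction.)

v_avg = Δd / Δt = 510 / 33 = 15.45 m/s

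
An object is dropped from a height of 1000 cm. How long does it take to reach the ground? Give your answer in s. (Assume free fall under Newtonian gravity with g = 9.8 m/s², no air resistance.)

h = 1000 cm × 0.01 = 10.0 m
t = √(2h/g) = √(2 × 10.0 / 9.8) = 1.429 s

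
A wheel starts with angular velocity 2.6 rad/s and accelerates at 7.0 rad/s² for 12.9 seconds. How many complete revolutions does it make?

θ = ω₀t + ½αt² = 2.6×12.9 + ½×7.0×12.9² = 615.975 rad
Total revolutions = θ/(2π) = 615.975/(2π) = 98.04
Complete revolutions = ⌊98.04⌋ = 98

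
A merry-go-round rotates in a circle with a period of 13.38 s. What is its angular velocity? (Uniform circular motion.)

ω = 2π/T = 2π/13.38 = 0.4696 rad/s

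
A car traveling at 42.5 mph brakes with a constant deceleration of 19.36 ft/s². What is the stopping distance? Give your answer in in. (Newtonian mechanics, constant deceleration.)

v₀ = 42.5 mph × 0.44704 = 18.9992 m/s
a = 19.36 ft/s² × 0.3048 = 5.90093 m/s²
d = v₀² / (2a) = 18.9992² / (2 × 5.90093) = 360.97 / 11.8019 = 30.5858 m
d = 30.5858 m / 0.0254 = 1204 in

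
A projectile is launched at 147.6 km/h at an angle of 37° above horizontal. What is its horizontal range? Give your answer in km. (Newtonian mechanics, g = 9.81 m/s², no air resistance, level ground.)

v₀ = 147.6 km/h × 0.2777777777777778 = 41.0 m/s
R = v₀² × sin(2θ) / g = 41.0² × sin(2 × 37°) / 9.81 = 1681.0 × 0.961262 / 9.81 = 164.718 m
R = 164.718 m / 1000.0 = 0.1647 km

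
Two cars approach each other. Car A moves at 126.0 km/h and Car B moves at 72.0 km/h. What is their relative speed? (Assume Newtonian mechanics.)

v_rel = v_A + v_B = 126.0 + 72.0 = 198.0 km/h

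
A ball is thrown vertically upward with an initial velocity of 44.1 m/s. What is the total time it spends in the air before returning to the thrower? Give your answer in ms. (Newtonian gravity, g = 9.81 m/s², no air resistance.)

t_total = 2 × v₀ / g = 2 × 44.1 / 9.81 = 8.99083 s
t_total = 8.99083 s / 0.001 = 8991 ms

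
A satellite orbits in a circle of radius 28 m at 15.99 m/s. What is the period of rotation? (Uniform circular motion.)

T = 2πr/v = 2π×28/15.99 = 11.0 s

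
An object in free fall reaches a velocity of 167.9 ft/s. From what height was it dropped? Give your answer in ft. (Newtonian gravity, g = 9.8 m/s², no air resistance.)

v = 167.9 ft/s × 0.3048 = 51.1759 m/s
h = v² / (2g) = 51.1759² / (2 × 9.8) = 133.621 m
h = 133.621 m / 0.3048 = 438.4 ft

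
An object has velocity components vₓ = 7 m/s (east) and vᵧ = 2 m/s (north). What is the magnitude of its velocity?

|v| = √(vₓ² + vᵧ²) = √(7² + 2²) = √(53) = 7.28 m/s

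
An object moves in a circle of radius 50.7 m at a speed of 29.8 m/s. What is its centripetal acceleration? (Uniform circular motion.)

a_c = v²/r = 29.8²/50.7 = 888.04/50.7 = 17.52 m/s²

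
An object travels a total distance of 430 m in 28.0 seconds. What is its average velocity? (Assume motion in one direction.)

v_avg = Δd / Δt = 430 / 28.0 = 15.36 m/s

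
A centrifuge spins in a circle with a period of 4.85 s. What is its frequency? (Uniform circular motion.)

f = 1/T = 1/4.85 = 0.2062 Hz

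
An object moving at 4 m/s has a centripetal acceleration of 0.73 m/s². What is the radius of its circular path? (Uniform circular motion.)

r = v²/a_c = 4²/0.73 = 21.92 m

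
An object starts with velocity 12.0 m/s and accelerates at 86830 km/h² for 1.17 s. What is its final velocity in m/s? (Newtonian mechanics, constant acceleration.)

a = 86830 km/h² × 7.716049382716049e-05 = 6.69985 m/s²
v = v₀ + a × t = 12.0 + 6.69985 × 1.17 = 19.84 m/s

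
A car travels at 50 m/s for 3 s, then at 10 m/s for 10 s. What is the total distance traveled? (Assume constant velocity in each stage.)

d₁ = v₁t₁ = 50 × 3 = 150 m
d₂ = v₂t₂ = 10 × 10 = 100 m
d_total = 150 + 100 = 250 m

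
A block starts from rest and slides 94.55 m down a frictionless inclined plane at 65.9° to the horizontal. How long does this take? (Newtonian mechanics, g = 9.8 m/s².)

a = g sin(θ) = 9.8 × sin(65.9°) = 8.9458 m/s²
t = √(2d/a) = √(2 × 94.55 / 8.9458) = 4.6 s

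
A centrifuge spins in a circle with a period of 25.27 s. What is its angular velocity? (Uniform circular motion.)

ω = 2π/T = 2π/25.27 = 0.2486 rad/s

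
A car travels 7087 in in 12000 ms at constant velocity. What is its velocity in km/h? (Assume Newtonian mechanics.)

d = 7087 in × 0.0254 = 180.01 m
t = 12000 ms × 0.001 = 12.0 s
v = d / t = 180.01 / 12.0 = 15.0008 m/s
v = 15.0008 m/s / 0.2777777777777778 = 54.0 km/h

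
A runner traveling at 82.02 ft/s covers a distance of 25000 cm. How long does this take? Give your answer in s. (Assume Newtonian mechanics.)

d = 25000 cm × 0.01 = 250.0 m
v = 82.02 ft/s × 0.3048 = 24.9997 m/s
t = d / v = 250.0 / 24.9997 = 10.0 s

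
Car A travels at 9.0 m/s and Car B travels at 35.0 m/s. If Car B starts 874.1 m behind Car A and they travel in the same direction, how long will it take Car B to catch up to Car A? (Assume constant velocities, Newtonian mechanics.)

Relative speed: v_rel = 35.0 - 9.0 = 26.0 m/s
Time to catch: t = d₀/v_rel = 874.1/26.0 = 33.62 s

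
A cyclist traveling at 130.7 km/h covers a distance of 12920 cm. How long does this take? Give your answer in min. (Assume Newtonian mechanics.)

d = 12920 cm × 0.01 = 129.2 m
v = 130.7 km/h × 0.2777777777777778 = 36.3056 m/s
t = d / v = 129.2 / 36.3056 = 3.55868 s
t = 3.55868 s / 60.0 = 0.05931 min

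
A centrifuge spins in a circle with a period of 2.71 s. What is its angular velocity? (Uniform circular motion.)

ω = 2π/T = 2π/2.71 = 2.3185 rad/s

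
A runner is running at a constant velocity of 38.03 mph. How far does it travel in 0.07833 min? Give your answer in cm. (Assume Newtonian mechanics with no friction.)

v = 38.03 mph × 0.44704 = 17.0009 m/s
t = 0.07833 min × 60.0 = 4.6998 s
d = v × t = 17.0009 × 4.6998 = 79.9008 m
d = 79.9008 m / 0.01 = 7990 cm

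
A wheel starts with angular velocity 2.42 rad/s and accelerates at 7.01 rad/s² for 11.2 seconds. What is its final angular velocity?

ω = ω₀ + αt = 2.42 + 7.01 × 11.2 = 80.93 rad/s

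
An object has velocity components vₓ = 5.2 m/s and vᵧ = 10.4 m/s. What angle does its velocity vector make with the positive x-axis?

θ = arctan(vᵧ/vₓ) = arctan(10.4/5.2) = 63.43°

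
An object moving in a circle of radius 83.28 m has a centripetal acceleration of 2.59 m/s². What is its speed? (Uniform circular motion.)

v = √(a_c × r) = √(2.59 × 83.28) = 14.69 m/s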